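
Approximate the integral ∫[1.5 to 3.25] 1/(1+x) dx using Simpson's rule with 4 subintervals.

f(x) = 1/(1+x)
a = 1.5, b = 3.25, n = 4
h = (b - a)/n = 0.437500

Simpson's rule: (h/3)[f(x₀) + 4f(x₁) + 2f(x₂) + ... + f(xₙ)]

x_0 = 1.5000, f(x_0) = 0.400000, coefficient = 1
x_1 = 1.9375, f(x_1) = 0.340426, coefficient = 4
x_2 = 2.3750, f(x_2) = 0.296296, coefficient = 2
x_3 = 2.8125, f(x_3) = 0.262295, coefficient = 4
x_4 = 3.2500, f(x_4) = 0.235294, coefficient = 1

I ≈ (0.437500/3) × 3.638769 = 0.530654
Exact value: 0.530628
Error: 0.000026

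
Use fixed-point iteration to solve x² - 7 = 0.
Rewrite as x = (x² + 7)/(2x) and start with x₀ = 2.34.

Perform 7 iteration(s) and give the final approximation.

Equation: x² - 7 = 0
Fixed-point form: x = (x² + 7)/(2x)
x₀ = 2.34

x_1 = g(2.340000) = 2.665726
x_2 = g(2.665726) = 2.645826
x_3 = g(2.645826) = 2.645751
x_4 = g(2.645751) = 2.645751
x_5 = g(2.645751) = 2.645751
x_6 = g(2.645751) = 2.645751
x_7 = g(2.645751) = 2.645751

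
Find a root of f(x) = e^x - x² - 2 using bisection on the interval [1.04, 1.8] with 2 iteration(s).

f(x) = e^x - x² - 2
Initial interval: [1.04, 1.8]

Iteration 1:
  c_1 = (1.040000 + 1.800000)/2 = 1.420000
  f(c_1) = f(1.420000) = 0.120720
  f(a) × f(c) < 0, new interval: [1.040000, 1.420000]
Iteration 2:
  c_2 = (1.040000 + 1.420000)/2 = 1.230000
  f(c_2) = f(1.230000) = -0.091670
  f(a) × f(c) ≥ 0, new interval: [1.230000, 1.420000]

After 2 iteration(s), the approximation is c_2 = 1.230000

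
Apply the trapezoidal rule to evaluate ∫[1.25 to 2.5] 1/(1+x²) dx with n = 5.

f(x) = 1/(1+x²)
a = 1.25, b = 2.5, n = 5
h = (b - a)/n = 0.250000

Trapezoidal rule: (h/2)[f(x₀) + 2f(x₁) + 2f(x₂) + ... + f(xₙ)]

x_0 = 1.2500, f(x_0) = 0.390244, coefficient = 1
x_1 = 1.5000, f(x_1) = 0.307692, coefficient = 2
x_2 = 1.7500, f(x_2) = 0.246154, coefficient = 2
x_3 = 2.0000, f(x_3) = 0.200000, coefficient = 2
x_4 = 2.2500, f(x_4) = 0.164948, coefficient = 2
x_5 = 2.5000, f(x_5) = 0.137931, coefficient = 1

I ≈ (0.250000/2) × 2.365764 = 0.295721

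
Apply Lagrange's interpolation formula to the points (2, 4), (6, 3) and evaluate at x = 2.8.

Lagrange interpolation formula:
P(x) = Σ yᵢ × Lᵢ(x)
where Lᵢ(x) = Π_{j≠i} (x - xⱼ)/(xᵢ - xⱼ)

L_0(2.8) = (2.8 - 6)/(2 - 6) = 0.800000
L_1(2.8) = (2.8 - 2)/(6 - 2) = 0.200000

P(2.8) = 4×L_0(2.8) + 3×L_1(2.8)
P(2.8) = 3.800000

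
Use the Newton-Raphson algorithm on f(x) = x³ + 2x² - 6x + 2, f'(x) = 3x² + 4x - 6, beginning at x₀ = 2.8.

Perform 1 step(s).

f(x) = x³ + 2x² - 6x + 2
f'(x) = 3x² + 4x - 6
x₀ = 2.8

Newton-Raphson formula: x_{n+1} = x_n - f(x_n)/f'(x_n)

Iteration 1:
  f(2.800000) = 22.832000
  f'(2.800000) = 28.720000
  x_1 = 2.800000 - 22.832000/28.720000 = 2.005014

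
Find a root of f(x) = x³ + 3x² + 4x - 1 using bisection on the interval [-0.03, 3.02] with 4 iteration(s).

f(x) = x³ + 3x² + 4x - 1
Initial interval: [-0.03, 3.02]

Iteration 1:
  c_1 = (-0.030000 + 3.020000)/2 = 1.495000
  f(c_1) = f(1.495000) = 15.026437
  f(a) × f(c) < 0, new interval: [-0.030000, 1.495000]
Iteration 2:
  c_2 = (-0.030000 + 1.495000)/2 = 0.732500
  f(c_2) = f(0.732500) = 3.932696
  f(a) × f(c) < 0, new interval: [-0.030000, 0.732500]
Iteration 3:
  c_3 = (-0.030000 + 0.732500)/2 = 0.351250
  f(c_3) = f(0.351250) = 0.818466
  f(a) × f(c) < 0, new interval: [-0.030000, 0.351250]
Iteration 4:
  c_4 = (-0.030000 + 0.351250)/2 = 0.160625
  f(c_4) = f(0.160625) = -0.275955
  f(a) × f(c) ≥ 0, new interval: [0.160625, 0.351250]

After 4 iteration(s), the approximation is c_4 = 0.160625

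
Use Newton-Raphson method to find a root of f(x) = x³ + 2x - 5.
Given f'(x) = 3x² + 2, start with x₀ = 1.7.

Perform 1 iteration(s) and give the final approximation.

f(x) = x³ + 2x - 5
f'(x) = 3x² + 2
x₀ = 1.7

Newton-Raphson formula: x_{n+1} = x_n - f(x_n)/f'(x_n)

Iteration 1:
  f(1.700000) = 3.313000
  f'(1.700000) = 10.670000
  x_1 = 1.700000 - 3.313000/10.670000 = 1.389503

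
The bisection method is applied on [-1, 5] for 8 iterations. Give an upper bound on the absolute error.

Bisection error bound: |error| ≤ (b-a)/2^n
|error| ≤ (5 - (-1))/2^8 = 6/2^8
|error| ≤ 0.0234375000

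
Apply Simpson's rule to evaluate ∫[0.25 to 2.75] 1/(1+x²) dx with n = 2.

f(x) = 1/(1+x²)
a = 0.25, b = 2.75, n = 2
h = (b - a)/n = 1.250000

Simpson's rule: (h/3)[f(x₀) + 4f(x₁) + 2f(x₂) + ... + f(xₙ)]

x_0 = 0.2500, f(x_0) = 0.941176, coefficient = 1
x_1 = 1.5000, f(x_1) = 0.307692, coefficient = 4
x_2 = 2.7500, f(x_2) = 0.116788, coefficient = 1

I ≈ (1.250000/3) × 2.288734 = 0.953639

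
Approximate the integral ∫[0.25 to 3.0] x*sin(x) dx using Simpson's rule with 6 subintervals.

f(x) = x*sin(x)
a = 0.25, b = 3.0, n = 6
h = (b - a)/n = 0.458333

Simpson's rule: (h/3)[f(x₀) + 4f(x₁) + 2f(x₂) + ... + f(xₙ)]

x_0 = 0.2500, f(x_0) = 0.061851, coefficient = 1
x_1 = 0.7083, f(x_1) = 0.460820, coefficient = 4
x_2 = 1.1667, f(x_2) = 1.072686, coefficient = 2
x_3 = 1.6250, f(x_3) = 1.622613, coefficient = 4
x_4 = 2.0833, f(x_4) = 1.815632, coefficient = 2
x_5 = 2.5417, f(x_5) = 1.434978, coefficient = 4
x_6 = 3.0000, f(x_6) = 0.423360, coefficient = 1

I ≈ (0.458333/3) × 20.335489 = 3.106811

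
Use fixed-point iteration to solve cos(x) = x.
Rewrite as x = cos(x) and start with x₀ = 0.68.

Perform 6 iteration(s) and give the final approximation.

Equation: cos(x) = x
Fixed-point form: x = cos(x)
x₀ = 0.68

x_1 = g(0.680000) = 0.777573
x_2 = g(0.777573) = 0.712618
x_3 = g(0.712618) = 0.756652
x_4 = g(0.756652) = 0.727138
x_5 = g(0.727138) = 0.747080
x_6 = g(0.747080) = 0.733676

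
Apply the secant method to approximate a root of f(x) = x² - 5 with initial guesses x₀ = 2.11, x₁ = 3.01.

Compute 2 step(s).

f(x) = x² - 5
x₀ = 2.11, x₁ = 3.01

Secant formula: x_{n+1} = x_n - f(x_n)(x_n - x_{n-1})/(f(x_n) - f(x_{n-1}))

Iteration 1:
  f(2.110000) = -0.547900
  f(3.010000) = 4.060100
  x_2 = 3.010000 - 4.060100×(3.010000 - 2.110000)/(4.060100 - (-0.547900))
       = 2.217012
Iteration 2:
  f(3.010000) = 4.060100
  f(2.217012) = -0.084859
  x_3 = 2.217012 - (-0.084859)×(2.217012 - 3.010000)/(-0.084859 - 4.060100)
       = 2.233246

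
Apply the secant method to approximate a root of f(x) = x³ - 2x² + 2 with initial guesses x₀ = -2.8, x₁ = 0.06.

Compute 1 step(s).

f(x) = x³ - 2x² + 2
x₀ = -2.8, x₁ = 0.06

Secant formula: x_{n+1} = x_n - f(x_n)(x_n - x_{n-1})/(f(x_n) - f(x_{n-1}))

Iteration 1:
  f(-2.800000) = -35.632000
  f(0.060000) = 1.993016
  x_2 = 0.060000 - 1.993016×(0.060000 - (-2.800000))/(1.993016 - (-35.632000))
       = -0.091496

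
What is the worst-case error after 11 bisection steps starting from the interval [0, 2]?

Bisection error bound: |error| ≤ (b-a)/2^n
|error| ≤ (2 - 0)/2^11 = 2/2^11
|error| ≤ 0.0009765625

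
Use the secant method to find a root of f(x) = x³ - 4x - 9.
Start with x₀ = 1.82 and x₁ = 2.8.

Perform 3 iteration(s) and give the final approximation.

f(x) = x³ - 4x - 9
x₀ = 1.82, x₁ = 2.8

Secant formula: x_{n+1} = x_n - f(x_n)(x_n - x_{n-1})/(f(x_n) - f(x_{n-1}))

Iteration 1:
  f(1.820000) = -10.251432
  f(2.800000) = 1.752000
  x_2 = 2.800000 - 1.752000×(2.800000 - 1.820000)/(1.752000 - (-10.251432))
       = 2.656961
Iteration 2:
  f(2.800000) = 1.752000
  f(2.656961) = -0.871184
  x_3 = 2.656961 - (-0.871184)×(2.656961 - 2.800000)/(-0.871184 - 1.752000)
       = 2.704466
Iteration 3:
  f(2.656961) = -0.871184
  f(2.704466) = -0.037039
  x_4 = 2.704466 - (-0.037039)×(2.704466 - 2.656961)/(-0.037039 - (-0.871184))
       = 2.706575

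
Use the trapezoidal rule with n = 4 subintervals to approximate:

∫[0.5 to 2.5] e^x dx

f(x) = e^x
a = 0.5, b = 2.5, n = 4
h = (b - a)/n = 0.500000

Trapezoidal rule: (h/2)[f(x₀) + 2f(x₁) + 2f(x₂) + ... + f(xₙ)]

x_0 = 0.5000, f(x_0) = 1.648721, coefficient = 1
x_1 = 1.0000, f(x_1) = 2.718282, coefficient = 2
x_2 = 1.5000, f(x_2) = 4.481689, coefficient = 2
x_3 = 2.0000, f(x_3) = 7.389056, coefficient = 2
x_4 = 2.5000, f(x_4) = 12.182494, coefficient = 1

I ≈ (0.500000/2) × 43.009269 = 10.752317
Exact value: 10.533773
Error: 0.218545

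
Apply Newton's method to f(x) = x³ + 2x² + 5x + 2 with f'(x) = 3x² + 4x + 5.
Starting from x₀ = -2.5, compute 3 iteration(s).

f(x) = x³ + 2x² + 5x + 2
f'(x) = 3x² + 4x + 5
x₀ = -2.5

Newton-Raphson formula: x_{n+1} = x_n - f(x_n)/f'(x_n)

Iteration 1:
  f(-2.500000) = -13.625000
  f'(-2.500000) = 13.750000
  x_1 = -2.500000 - (-13.625000)/13.750000 = -1.509091
Iteration 2:
  f(-1.509091) = -4.427480
  f'(-1.509091) = 5.795702
  x_2 = -1.509091 - (-4.427480)/5.795702 = -0.745166
Iteration 3:
  f(-0.745166) = -1.029056
  f'(-0.745166) = 3.685153
  x_3 = -0.745166 - (-1.029056)/3.685153 = -0.465922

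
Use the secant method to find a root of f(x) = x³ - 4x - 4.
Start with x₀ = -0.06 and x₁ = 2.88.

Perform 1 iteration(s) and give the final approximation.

f(x) = x³ - 4x - 4
x₀ = -0.06, x₁ = 2.88

Secant formula: x_{n+1} = x_n - f(x_n)(x_n - x_{n-1})/(f(x_n) - f(x_{n-1}))

Iteration 1:
  f(-0.060000) = -3.760216
  f(2.880000) = 8.367872
  x_2 = 2.880000 - 8.367872×(2.880000 - (-0.060000))/(8.367872 - (-3.760216))
       = 0.851523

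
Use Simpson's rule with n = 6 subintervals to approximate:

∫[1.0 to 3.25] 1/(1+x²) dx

f(x) = 1/(1+x²)
a = 1.0, b = 3.25, n = 6
h = (b - a)/n = 0.375000

Simpson's rule: (h/3)[f(x₀) + 4f(x₁) + 2f(x₂) + ... + f(xₙ)]

x_0 = 1.0000, f(x_0) = 0.500000, coefficient = 1
x_1 = 1.3750, f(x_1) = 0.345946, coefficient = 4
x_2 = 1.7500, f(x_2) = 0.246154, coefficient = 2
x_3 = 2.1250, f(x_3) = 0.181303, coefficient = 4
x_4 = 2.5000, f(x_4) = 0.137931, coefficient = 2
x_5 = 2.8750, f(x_5) = 0.107926, coefficient = 4
x_6 = 3.2500, f(x_6) = 0.086486, coefficient = 1

I ≈ (0.375000/3) × 3.895356 = 0.486919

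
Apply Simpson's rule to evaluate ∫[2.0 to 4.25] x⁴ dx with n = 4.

f(x) = x⁴
a = 2.0, b = 4.25, n = 4
h = (b - a)/n = 0.562500

Simpson's rule: (h/3)[f(x₀) + 4f(x₁) + 2f(x₂) + ... + f(xₙ)]

x_0 = 2.0000, f(x_0) = 16.000000, coefficient = 1
x_1 = 2.5625, f(x_1) = 43.117691, coefficient = 4
x_2 = 3.1250, f(x_2) = 95.367432, coefficient = 2
x_3 = 3.6875, f(x_3) = 184.896255, coefficient = 4
x_4 = 4.2500, f(x_4) = 326.253906, coefficient = 1

I ≈ (0.562500/3) × 1445.044556 = 270.945854
Exact value: 270.915820
Error: 0.030034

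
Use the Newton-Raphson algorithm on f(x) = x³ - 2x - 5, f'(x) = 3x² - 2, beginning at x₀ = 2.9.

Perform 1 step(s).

f(x) = x³ - 2x - 5
f'(x) = 3x² - 2
x₀ = 2.9

Newton-Raphson formula: x_{n+1} = x_n - f(x_n)/f'(x_n)

Iteration 1:
  f(2.900000) = 13.589000
  f'(2.900000) = 23.230000
  x_1 = 2.900000 - 13.589000/23.230000 = 2.315024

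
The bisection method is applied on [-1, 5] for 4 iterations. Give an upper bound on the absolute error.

Bisection error bound: |error| ≤ (b-a)/2^n
|error| ≤ (5 - (-1))/2^4 = 6/2^4
|error| ≤ 0.3750000000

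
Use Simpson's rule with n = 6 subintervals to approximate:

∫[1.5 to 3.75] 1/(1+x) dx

f(x) = 1/(1+x)
a = 1.5, b = 3.75, n = 6
h = (b - a)/n = 0.375000

Simpson's rule: (h/3)[f(x₀) + 4f(x₁) + 2f(x₂) + ... + f(xₙ)]

x_0 = 1.5000, f(x_0) = 0.400000, coefficient = 1
x_1 = 1.8750, f(x_1) = 0.347826, coefficient = 4
x_2 = 2.2500, f(x_2) = 0.307692, coefficient = 2
x_3 = 2.6250, f(x_3) = 0.275862, coefficient = 4
x_4 = 3.0000, f(x_4) = 0.250000, coefficient = 2
x_5 = 3.3750, f(x_5) = 0.228571, coefficient = 4
x_6 = 3.7500, f(x_6) = 0.210526, coefficient = 1

I ≈ (0.375000/3) × 5.134949 = 0.641869
Exact value: 0.641854
Error: 0.000015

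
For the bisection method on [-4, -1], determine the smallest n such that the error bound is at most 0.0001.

We need (b-a)/2^n ≤ 0.0001
(-1 - (-4))/2^n ≤ 0.0001
3/2^n ≤ 0.0001
2^n ≥ 30000
n ≥ log₂(30000) = 14.87
n ≥ 15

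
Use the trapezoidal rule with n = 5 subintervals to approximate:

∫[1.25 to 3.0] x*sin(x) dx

f(x) = x*sin(x)
a = 1.25, b = 3.0, n = 5
h = (b - a)/n = 0.350000

Trapezoidal rule: (h/2)[f(x₀) + 2f(x₁) + 2f(x₂) + ... + f(xₙ)]

x_0 = 1.2500, f(x_0) = 1.186231, coefficient = 1
x_1 = 1.6000, f(x_1) = 1.599318, coefficient = 2
x_2 = 1.9500, f(x_2) = 1.811471, coefficient = 2
x_3 = 2.3000, f(x_3) = 1.715122, coefficient = 2
x_4 = 2.6500, f(x_4) = 1.250881, coefficient = 2
x_5 = 3.0000, f(x_5) = 0.423360, coefficient = 1

I ≈ (0.350000/2) × 14.363175 = 2.513556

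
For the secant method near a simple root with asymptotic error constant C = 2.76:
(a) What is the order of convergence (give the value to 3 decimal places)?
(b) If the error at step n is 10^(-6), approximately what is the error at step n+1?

(a) Secant method has superlinear convergence with order φ = (1+√5)/2 ≈ 1.618.
    This means |e_{n+1}| ≈ C|e_n|^1.618.

(b) With |e_n| = 10^(-6) and C = 2.76:
    |e_{n+1}| ≈ 2.76 × (10^(-6))^1.618 = 2.76 × 10^(-9.71)

(a) ≈ 1.618 (golden ratio); (b) |e_{n+1}| ≈ 5.404e-10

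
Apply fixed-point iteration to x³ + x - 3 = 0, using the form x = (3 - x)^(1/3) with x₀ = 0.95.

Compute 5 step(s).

Equation: x³ + x - 3 = 0
Fixed-point form: x = (3 - x)^(1/3)
x₀ = 0.95

x_1 = g(0.950000) = 1.270334
x_2 = g(1.270334) = 1.200386
x_3 = g(1.200386) = 1.216354
x_4 = g(1.216354) = 1.212745
x_5 = g(1.212745) = 1.213563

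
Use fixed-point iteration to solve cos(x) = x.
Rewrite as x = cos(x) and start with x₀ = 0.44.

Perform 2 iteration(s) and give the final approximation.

Equation: cos(x) = x
Fixed-point form: x = cos(x)
x₀ = 0.44

x_1 = g(0.440000) = 0.904752
x_2 = g(0.904752) = 0.617881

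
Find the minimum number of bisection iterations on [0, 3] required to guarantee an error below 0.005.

We need (b-a)/2^n ≤ 0.005
(3 - 0)/2^n ≤ 0.005
3/2^n ≤ 0.005
2^n ≥ 600
n ≥ log₂(600) = 9.23
n ≥ 10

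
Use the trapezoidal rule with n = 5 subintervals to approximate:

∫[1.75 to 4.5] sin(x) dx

f(x) = sin(x)
a = 1.75, b = 4.5, n = 5
h = (b - a)/n = 0.550000

Trapezoidal rule: (h/2)[f(x₀) + 2f(x₁) + 2f(x₂) + ... + f(xₙ)]

x_0 = 1.7500, f(x_0) = 0.983986, coefficient = 1
x_1 = 2.3000, f(x_1) = 0.745705, coefficient = 2
x_2 = 2.8500, f(x_2) = 0.287478, coefficient = 2
x_3 = 3.4000, f(x_3) = -0.255541, coefficient = 2
x_4 = 3.9500, f(x_4) = -0.723188, coefficient = 2
x_5 = 4.5000, f(x_5) = -0.977530, coefficient = 1

I ≈ (0.550000/2) × 0.115364 = 0.031725
Exact value: 0.032550
Error: 0.000825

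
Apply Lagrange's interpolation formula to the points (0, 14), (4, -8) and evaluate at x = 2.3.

Lagrange interpolation formula:
P(x) = Σ yᵢ × Lᵢ(x)
where Lᵢ(x) = Π_{j≠i} (x - xⱼ)/(xᵢ - xⱼ)

L_0(2.3) = (2.3 - 4)/(0 - 4) = 0.425000
L_1(2.3) = (2.3 - 0)/(4 - 0) = 0.575000

P(2.3) = 14×L_0(2.3) + (-8)×L_1(2.3)
P(2.3) = 1.350000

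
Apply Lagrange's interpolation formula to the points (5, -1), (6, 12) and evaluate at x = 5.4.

Lagrange interpolation formula:
P(x) = Σ yᵢ × Lᵢ(x)
where Lᵢ(x) = Π_{j≠i} (x - xⱼ)/(xᵢ - xⱼ)

L_0(5.4) = (5.4 - 6)/(5 - 6) = 0.600000
L_1(5.4) = (5.4 - 5)/(6 - 5) = 0.400000

P(5.4) = (-1)×L_0(5.4) + 12×L_1(5.4)
P(5.4) = 4.200000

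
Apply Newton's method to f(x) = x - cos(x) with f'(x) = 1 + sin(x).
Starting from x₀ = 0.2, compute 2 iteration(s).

f(x) = x - cos(x)
f'(x) = 1 + sin(x)
x₀ = 0.2

Newton-Raphson formula: x_{n+1} = x_n - f(x_n)/f'(x_n)

Iteration 1:
  f(0.200000) = -0.780067
  f'(0.200000) = 1.198669
  x_1 = 0.200000 - (-0.780067)/1.198669 = 0.850777
Iteration 2:
  f(0.850777) = 0.191378
  f'(0.850777) = 1.751793
  x_2 = 0.850777 - 0.191378/1.751793 = 0.741530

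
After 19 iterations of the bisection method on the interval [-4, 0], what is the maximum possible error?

Bisection error bound: |error| ≤ (b-a)/2^n
|error| ≤ (0 - (-4))/2^19 = 4/2^19
|error| ≤ 0.0000076294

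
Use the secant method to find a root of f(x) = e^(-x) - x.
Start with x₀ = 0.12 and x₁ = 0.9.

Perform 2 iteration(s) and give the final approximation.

f(x) = e^(-x) - x
x₀ = 0.12, x₁ = 0.9

Secant formula: x_{n+1} = x_n - f(x_n)(x_n - x_{n-1})/(f(x_n) - f(x_{n-1}))

Iteration 1:
  f(0.120000) = 0.766920
  f(0.900000) = -0.493430
  x_2 = 0.900000 - (-0.493430)×(0.900000 - 0.120000)/(-0.493430 - 0.766920)
       = 0.594628
Iteration 2:
  f(0.900000) = -0.493430
  f(0.594628) = -0.042860
  x_3 = 0.594628 - (-0.042860)×(0.594628 - 0.900000)/(-0.042860 - (-0.493430))
       = 0.565580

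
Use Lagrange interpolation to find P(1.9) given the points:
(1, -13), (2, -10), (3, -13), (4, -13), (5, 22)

Lagrange interpolation formula:
P(x) = Σ yᵢ × Lᵢ(x)
where Lᵢ(x) = Π_{j≠i} (x - xⱼ)/(xᵢ - xⱼ)

L_0(1.9) = (1.9 - 2)/(1 - 2) × (1.9 - 3)/(1 - 3) × (1.9 - 4)/(1 - 4) × (1.9 - 5)/(1 - 5) = 0.029838
L_1(1.9) = (1.9 - 1)/(2 - 1) × (1.9 - 3)/(2 - 3) × (1.9 - 4)/(2 - 4) × (1.9 - 5)/(2 - 5) = 1.074150
L_2(1.9) = (1.9 - 1)/(3 - 1) × (1.9 - 2)/(3 - 2) × (1.9 - 4)/(3 - 4) × (1.9 - 5)/(3 - 5) = -0.146475
L_3(1.9) = (1.9 - 1)/(4 - 1) × (1.9 - 2)/(4 - 2) × (1.9 - 3)/(4 - 3) × (1.9 - 5)/(4 - 5) = 0.051150
L_4(1.9) = (1.9 - 1)/(5 - 1) × (1.9 - 2)/(5 - 2) × (1.9 - 3)/(5 - 3) × (1.9 - 4)/(5 - 4) = -0.008663

P(1.9) = (-13)×L_0(1.9) + (-10)×L_1(1.9) + (-13)×L_2(1.9) + (-13)×L_3(1.9) + 22×L_4(1.9)
P(1.9) = -10.080738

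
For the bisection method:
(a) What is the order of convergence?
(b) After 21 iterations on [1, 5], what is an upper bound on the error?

(a) Bisection has linear (order 1) convergence; the error is halved each step.

(b) Error bound = (b-a)/2^n = (5 - 1)/2^{21}
    = 4/2^{21}

(a) 1 (linear); (b) error ≤ 1.91e-06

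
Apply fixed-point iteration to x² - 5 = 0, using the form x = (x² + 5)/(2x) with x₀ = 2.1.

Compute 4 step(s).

Equation: x² - 5 = 0
Fixed-point form: x = (x² + 5)/(2x)
x₀ = 2.1

x_1 = g(2.100000) = 2.240476
x_2 = g(2.240476) = 2.236072
x_3 = g(2.236072) = 2.236068
x_4 = g(2.236068) = 2.236068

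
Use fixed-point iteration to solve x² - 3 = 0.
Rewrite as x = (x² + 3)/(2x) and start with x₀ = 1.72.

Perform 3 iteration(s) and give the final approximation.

Equation: x² - 3 = 0
Fixed-point form: x = (x² + 3)/(2x)
x₀ = 1.72

x_1 = g(1.720000) = 1.732093
x_2 = g(1.732093) = 1.732051
x_3 = g(1.732051) = 1.732051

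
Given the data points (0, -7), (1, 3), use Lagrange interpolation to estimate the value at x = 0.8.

Lagrange interpolation formula:
P(x) = Σ yᵢ × Lᵢ(x)
where Lᵢ(x) = Π_{j≠i} (x - xⱼ)/(xᵢ - xⱼ)

L_0(0.8) = (0.8 - 1)/(0 - 1) = 0.200000
L_1(0.8) = (0.8 - 0)/(1 - 0) = 0.800000

P(0.8) = (-7)×L_0(0.8) + 3×L_1(0.8)
P(0.8) = 1.000000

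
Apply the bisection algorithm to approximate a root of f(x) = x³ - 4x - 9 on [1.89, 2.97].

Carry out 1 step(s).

f(x) = x³ - 4x - 9
Initial interval: [1.89, 2.97]

Iteration 1:
  c_1 = (1.890000 + 2.970000)/2 = 2.430000
  f(c_1) = f(2.430000) = -4.371093
  f(a) × f(c) ≥ 0, new interval: [2.430000, 2.970000]

After 1 iteration(s), the approximation is c_1 = 2.430000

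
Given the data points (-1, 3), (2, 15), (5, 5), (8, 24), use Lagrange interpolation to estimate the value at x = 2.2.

Lagrange interpolation formula:
P(x) = Σ yᵢ × Lᵢ(x)
where Lᵢ(x) = Π_{j≠i} (x - xⱼ)/(xᵢ - xⱼ)

L_0(2.2) = (2.2 - 2)/(-1 - 2) × (2.2 - 5)/(-1 - 5) × (2.2 - 8)/(-1 - 8) = -0.020049
L_1(2.2) = (2.2 - (-1))/(2 - (-1)) × (2.2 - 5)/(2 - 5) × (2.2 - 8)/(2 - 8) = 0.962370
L_2(2.2) = (2.2 - (-1))/(5 - (-1)) × (2.2 - 2)/(5 - 2) × (2.2 - 8)/(5 - 8) = 0.068741
L_3(2.2) = (2.2 - (-1))/(8 - (-1)) × (2.2 - 2)/(8 - 2) × (2.2 - 5)/(8 - 5) = -0.011062

P(2.2) = 3×L_0(2.2) + 15×L_1(2.2) + 5×L_2(2.2) + 24×L_3(2.2)
P(2.2) = 14.453630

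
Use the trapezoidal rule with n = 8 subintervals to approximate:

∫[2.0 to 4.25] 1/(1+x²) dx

f(x) = 1/(1+x²)
a = 2.0, b = 4.25, n = 8
h = (b - a)/n = 0.281250

Trapezoidal rule: (h/2)[f(x₀) + 2f(x₁) + 2f(x₂) + ... + f(xₙ)]

x_0 = 2.0000, f(x_0) = 0.200000, coefficient = 1
x_1 = 2.2812, f(x_1) = 0.161184, coefficient = 2
x_2 = 2.5625, f(x_2) = 0.132163, coefficient = 2
x_3 = 2.8438, f(x_3) = 0.110048, coefficient = 2
x_4 = 3.1250, f(x_4) = 0.092888, coefficient = 2
x_5 = 3.4062, f(x_5) = 0.079349, coefficient = 2
x_6 = 3.6875, f(x_6) = 0.068504, coefficient = 2
x_7 = 3.9688, f(x_7) = 0.059698, coefficient = 2
x_8 = 4.2500, f(x_8) = 0.052459, coefficient = 1

I ≈ (0.281250/2) × 1.660128 = 0.233456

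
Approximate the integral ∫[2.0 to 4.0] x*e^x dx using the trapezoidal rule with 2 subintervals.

f(x) = x*e^x
a = 2.0, b = 4.0, n = 2
h = (b - a)/n = 1.000000

Trapezoidal rule: (h/2)[f(x₀) + 2f(x₁) + 2f(x₂) + ... + f(xₙ)]

x_0 = 2.0000, f(x_0) = 14.778112, coefficient = 1
x_1 = 3.0000, f(x_1) = 60.256611, coefficient = 2
x_2 = 4.0000, f(x_2) = 218.392600, coefficient = 1

I ≈ (1.000000/2) × 353.683934 = 176.841967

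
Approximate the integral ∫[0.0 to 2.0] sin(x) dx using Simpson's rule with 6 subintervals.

f(x) = sin(x)
a = 0.0, b = 2.0, n = 6
h = (b - a)/n = 0.333333

Simpson's rule: (h/3)[f(x₀) + 4f(x₁) + 2f(x₂) + ... + f(xₙ)]

x_0 = 0.0000, f(x_0) = 0.000000, coefficient = 1
x_1 = 0.3333, f(x_1) = 0.327195, coefficient = 4
x_2 = 0.6667, f(x_2) = 0.618370, coefficient = 2
x_3 = 1.0000, f(x_3) = 0.841471, coefficient = 4
x_4 = 1.3333, f(x_4) = 0.971938, coefficient = 2
x_5 = 1.6667, f(x_5) = 0.995408, coefficient = 4
x_6 = 2.0000, f(x_6) = 0.909297, coefficient = 1

I ≈ (0.333333/3) × 12.746207 = 1.416245
Exact value: 1.416147
Error: 0.000098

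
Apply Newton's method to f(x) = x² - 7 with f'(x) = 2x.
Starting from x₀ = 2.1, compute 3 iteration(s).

f(x) = x² - 7
f'(x) = 2x
x₀ = 2.1

Newton-Raphson formula: x_{n+1} = x_n - f(x_n)/f'(x_n)

Iteration 1:
  f(2.100000) = -2.590000
  f'(2.100000) = 4.200000
  x_1 = 2.100000 - (-2.590000)/4.200000 = 2.716667
Iteration 2:
  f(2.716667) = 0.380278
  f'(2.716667) = 5.433333
  x_2 = 2.716667 - 0.380278/5.433333 = 2.646677
Iteration 3:
  f(2.646677) = 0.004899
  f'(2.646677) = 5.293354
  x_3 = 2.646677 - 0.004899/5.293354 = 2.645751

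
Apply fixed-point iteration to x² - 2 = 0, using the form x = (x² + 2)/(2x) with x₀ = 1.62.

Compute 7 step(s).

Equation: x² - 2 = 0
Fixed-point form: x = (x² + 2)/(2x)
x₀ = 1.62

x_1 = g(1.620000) = 1.427284
x_2 = g(1.427284) = 1.414273
x_3 = g(1.414273) = 1.414214
x_4 = g(1.414214) = 1.414214
x_5 = g(1.414214) = 1.414214
x_6 = g(1.414214) = 1.414214
x_7 = g(1.414214) = 1.414214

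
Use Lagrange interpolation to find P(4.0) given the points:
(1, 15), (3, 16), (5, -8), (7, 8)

Lagrange interpolation formula:
P(x) = Σ yᵢ × Lᵢ(x)
where Lᵢ(x) = Π_{j≠i} (x - xⱼ)/(xᵢ - xⱼ)

L_0(4.0) = (4.0 - 3)/(1 - 3) × (4.0 - 5)/(1 - 5) × (4.0 - 7)/(1 - 7) = -0.062500
L_1(4.0) = (4.0 - 1)/(3 - 1) × (4.0 - 5)/(3 - 5) × (4.0 - 7)/(3 - 7) = 0.562500
L_2(4.0) = (4.0 - 1)/(5 - 1) × (4.0 - 3)/(5 - 3) × (4.0 - 7)/(5 - 7) = 0.562500
L_3(4.0) = (4.0 - 1)/(7 - 1) × (4.0 - 3)/(7 - 3) × (4.0 - 5)/(7 - 5) = -0.062500

P(4.0) = 15×L_0(4.0) + 16×L_1(4.0) + (-8)×L_2(4.0) + 8×L_3(4.0)
P(4.0) = 3.062500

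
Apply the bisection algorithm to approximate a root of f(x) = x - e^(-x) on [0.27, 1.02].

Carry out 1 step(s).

f(x) = x - e^(-x)
Initial interval: [0.27, 1.02]

Iteration 1:
  c_1 = (0.270000 + 1.020000)/2 = 0.645000
  f(c_1) = f(0.645000) = 0.120337
  f(a) × f(c) < 0, new interval: [0.270000, 0.645000]

After 1 iteration(s), the approximation is c_1 = 0.645000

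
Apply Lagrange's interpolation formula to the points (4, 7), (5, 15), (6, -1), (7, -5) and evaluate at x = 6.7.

Lagrange interpolation formula:
P(x) = Σ yᵢ × Lᵢ(x)
where Lᵢ(x) = Π_{j≠i} (x - xⱼ)/(xᵢ - xⱼ)

L_0(6.7) = (6.7 - 5)/(4 - 5) × (6.7 - 6)/(4 - 6) × (6.7 - 7)/(4 - 7) = 0.059500
L_1(6.7) = (6.7 - 4)/(5 - 4) × (6.7 - 6)/(5 - 6) × (6.7 - 7)/(5 - 7) = -0.283500
L_2(6.7) = (6.7 - 4)/(6 - 4) × (6.7 - 5)/(6 - 5) × (6.7 - 7)/(6 - 7) = 0.688500
L_3(6.7) = (6.7 - 4)/(7 - 4) × (6.7 - 5)/(7 - 5) × (6.7 - 6)/(7 - 6) = 0.535500

P(6.7) = 7×L_0(6.7) + 15×L_1(6.7) + (-1)×L_2(6.7) + (-5)×L_3(6.7)
P(6.7) = -7.202000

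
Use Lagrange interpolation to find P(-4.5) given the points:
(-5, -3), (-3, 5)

Lagrange interpolation formula:
P(x) = Σ yᵢ × Lᵢ(x)
where Lᵢ(x) = Π_{j≠i} (x - xⱼ)/(xᵢ - xⱼ)

L_0(-4.5) = (-4.5 - (-3))/(-5 - (-3)) = 0.750000
L_1(-4.5) = (-4.5 - (-5))/(-3 - (-5)) = 0.250000

P(-4.5) = (-3)×L_0(-4.5) + 5×L_1(-4.5)
P(-4.5) = -1.000000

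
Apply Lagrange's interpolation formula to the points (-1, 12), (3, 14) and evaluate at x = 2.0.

Lagrange interpolation formula:
P(x) = Σ yᵢ × Lᵢ(x)
where Lᵢ(x) = Π_{j≠i} (x - xⱼ)/(xᵢ - xⱼ)

L_0(2.0) = (2.0 - 3)/(-1 - 3) = 0.250000
L_1(2.0) = (2.0 - (-1))/(3 - (-1)) = 0.750000

P(2.0) = 12×L_0(2.0) + 14×L_1(2.0)
P(2.0) = 13.500000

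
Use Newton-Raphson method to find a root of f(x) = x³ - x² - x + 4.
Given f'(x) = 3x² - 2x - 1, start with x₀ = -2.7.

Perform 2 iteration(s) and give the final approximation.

f(x) = x³ - x² - x + 4
f'(x) = 3x² - 2x - 1
x₀ = -2.7

Newton-Raphson formula: x_{n+1} = x_n - f(x_n)/f'(x_n)

Iteration 1:
  f(-2.700000) = -20.273000
  f'(-2.700000) = 26.270000
  x_1 = -2.700000 - (-20.273000)/26.270000 = -1.928283
Iteration 2:
  f(-1.928283) = -4.959882
  f'(-1.928283) = 14.011395
  x_2 = -1.928283 - (-4.959882)/14.011395 = -1.574294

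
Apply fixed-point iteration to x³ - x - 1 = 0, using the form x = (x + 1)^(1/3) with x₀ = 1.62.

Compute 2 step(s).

Equation: x³ - x - 1 = 0
Fixed-point form: x = (x + 1)^(1/3)
x₀ = 1.62

x_1 = g(1.620000) = 1.378586
x_2 = g(1.378586) = 1.334872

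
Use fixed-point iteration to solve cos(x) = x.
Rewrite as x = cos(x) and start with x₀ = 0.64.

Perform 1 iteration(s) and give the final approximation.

Equation: cos(x) = x
Fixed-point form: x = cos(x)
x₀ = 0.64

x_1 = g(0.640000) = 0.802096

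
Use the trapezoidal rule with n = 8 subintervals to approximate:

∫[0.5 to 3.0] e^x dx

f(x) = e^x
a = 0.5, b = 3.0, n = 8
h = (b - a)/n = 0.312500

Trapezoidal rule: (h/2)[f(x₀) + 2f(x₁) + 2f(x₂) + ... + f(xₙ)]

x_0 = 0.5000, f(x_0) = 1.648721, coefficient = 1
x_1 = 0.8125, f(x_1) = 2.253535, coefficient = 2
x_2 = 1.1250, f(x_2) = 3.080217, coefficient = 2
x_3 = 1.4375, f(x_3) = 4.210157, coefficient = 2
x_4 = 1.7500, f(x_4) = 5.754603, coefficient = 2
x_5 = 2.0625, f(x_5) = 7.865609, coefficient = 2
x_6 = 2.3750, f(x_6) = 10.751013, coefficient = 2
x_7 = 2.6875, f(x_7) = 14.694893, coefficient = 2
x_8 = 3.0000, f(x_8) = 20.085537, coefficient = 1

I ≈ (0.312500/2) × 118.954312 = 18.586611
Exact value: 18.436816
Error: 0.149796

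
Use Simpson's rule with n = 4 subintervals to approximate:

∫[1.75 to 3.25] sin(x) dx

f(x) = sin(x)
a = 1.75, b = 3.25, n = 4
h = (b - a)/n = 0.375000

Simpson's rule: (h/3)[f(x₀) + 4f(x₁) + 2f(x₂) + ... + f(xₙ)]

x_0 = 1.7500, f(x_0) = 0.983986, coefficient = 1
x_1 = 2.1250, f(x_1) = 0.850320, coefficient = 4
x_2 = 2.5000, f(x_2) = 0.598472, coefficient = 2
x_3 = 2.8750, f(x_3) = 0.263446, coefficient = 4
x_4 = 3.2500, f(x_4) = -0.108195, coefficient = 1

I ≈ (0.375000/3) × 6.527798 = 0.815975
Exact value: 0.815884
Error: 0.000091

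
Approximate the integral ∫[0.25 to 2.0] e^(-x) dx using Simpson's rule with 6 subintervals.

f(x) = e^(-x)
a = 0.25, b = 2.0, n = 6
h = (b - a)/n = 0.291667

Simpson's rule: (h/3)[f(x₀) + 4f(x₁) + 2f(x₂) + ... + f(xₙ)]

x_0 = 0.2500, f(x_0) = 0.778801, coefficient = 1
x_1 = 0.5417, f(x_1) = 0.581778, coefficient = 4
x_2 = 0.8333, f(x_2) = 0.434598, coefficient = 2
x_3 = 1.1250, f(x_3) = 0.324652, coefficient = 4
x_4 = 1.4167, f(x_4) = 0.242521, coefficient = 2
x_5 = 1.7083, f(x_5) = 0.181167, coefficient = 4
x_6 = 2.0000, f(x_6) = 0.135335, coefficient = 1

I ≈ (0.291667/3) × 6.618766 = 0.643491
Exact value: 0.643465
Error: 0.000026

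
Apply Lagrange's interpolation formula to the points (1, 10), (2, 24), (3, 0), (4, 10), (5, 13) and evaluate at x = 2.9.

Lagrange interpolation formula:
P(x) = Σ yᵢ × Lᵢ(x)
where Lᵢ(x) = Π_{j≠i} (x - xⱼ)/(xᵢ - xⱼ)

L_0(2.9) = (2.9 - 2)/(1 - 2) × (2.9 - 3)/(1 - 3) × (2.9 - 4)/(1 - 4) × (2.9 - 5)/(1 - 5) = -0.008663
L_1(2.9) = (2.9 - 1)/(2 - 1) × (2.9 - 3)/(2 - 3) × (2.9 - 4)/(2 - 4) × (2.9 - 5)/(2 - 5) = 0.073150
L_2(2.9) = (2.9 - 1)/(3 - 1) × (2.9 - 2)/(3 - 2) × (2.9 - 4)/(3 - 4) × (2.9 - 5)/(3 - 5) = 0.987525
L_3(2.9) = (2.9 - 1)/(4 - 1) × (2.9 - 2)/(4 - 2) × (2.9 - 3)/(4 - 3) × (2.9 - 5)/(4 - 5) = -0.059850
L_4(2.9) = (2.9 - 1)/(5 - 1) × (2.9 - 2)/(5 - 2) × (2.9 - 3)/(5 - 3) × (2.9 - 4)/(5 - 4) = 0.007838

P(2.9) = 10×L_0(2.9) + 24×L_1(2.9) + 0×L_2(2.9) + 10×L_3(2.9) + 13×L_4(2.9)
P(2.9) = 1.172363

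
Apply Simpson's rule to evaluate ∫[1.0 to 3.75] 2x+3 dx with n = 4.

f(x) = 2x+3
a = 1.0, b = 3.75, n = 4
h = (b - a)/n = 0.687500

Simpson's rule: (h/3)[f(x₀) + 4f(x₁) + 2f(x₂) + ... + f(xₙ)]

x_0 = 1.0000, f(x_0) = 5.000000, coefficient = 1
x_1 = 1.6875, f(x_1) = 6.375000, coefficient = 4
x_2 = 2.3750, f(x_2) = 7.750000, coefficient = 2
x_3 = 3.0625, f(x_3) = 9.125000, coefficient = 4
x_4 = 3.7500, f(x_4) = 10.500000, coefficient = 1

I ≈ (0.687500/3) × 93.000000 = 21.312500
Exact value: 21.312500
Error: 0.000000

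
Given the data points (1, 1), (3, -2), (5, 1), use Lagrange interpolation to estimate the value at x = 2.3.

Lagrange interpolation formula:
P(x) = Σ yᵢ × Lᵢ(x)
where Lᵢ(x) = Π_{j≠i} (x - xⱼ)/(xᵢ - xⱼ)

L_0(2.3) = (2.3 - 3)/(1 - 3) × (2.3 - 5)/(1 - 5) = 0.236250
L_1(2.3) = (2.3 - 1)/(3 - 1) × (2.3 - 5)/(3 - 5) = 0.877500
L_2(2.3) = (2.3 - 1)/(5 - 1) × (2.3 - 3)/(5 - 3) = -0.113750

P(2.3) = 1×L_0(2.3) + (-2)×L_1(2.3) + 1×L_2(2.3)
P(2.3) = -1.632500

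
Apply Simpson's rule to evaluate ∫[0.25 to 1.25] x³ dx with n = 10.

f(x) = x³
a = 0.25, b = 1.25, n = 10
h = (b - a)/n = 0.100000

Simpson's rule: (h/3)[f(x₀) + 4f(x₁) + 2f(x₂) + ... + f(xₙ)]

x_0 = 0.2500, f(x_0) = 0.015625, coefficient = 1
x_1 = 0.3500, f(x_1) = 0.042875, coefficient = 4
x_2 = 0.4500, f(x_2) = 0.091125, coefficient = 2
x_3 = 0.5500, f(x_3) = 0.166375, coefficient = 4
x_4 = 0.6500, f(x_4) = 0.274625, coefficient = 2
x_5 = 0.7500, f(x_5) = 0.421875, coefficient = 4
x_6 = 0.8500, f(x_6) = 0.614125, coefficient = 2
x_7 = 0.9500, f(x_7) = 0.857375, coefficient = 4
x_8 = 1.0500, f(x_8) = 1.157625, coefficient = 2
x_9 = 1.1500, f(x_9) = 1.520875, coefficient = 4
x_10 = 1.2500, f(x_10) = 1.953125, coefficient = 1

I ≈ (0.100000/3) × 18.281250 = 0.609375
Exact value: 0.609375
Error: 0.000000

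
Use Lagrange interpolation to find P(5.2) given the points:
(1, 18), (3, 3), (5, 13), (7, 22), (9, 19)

Lagrange interpolation formula:
P(x) = Σ yᵢ × Lᵢ(x)
where Lᵢ(x) = Π_{j≠i} (x - xⱼ)/(xᵢ - xⱼ)

L_0(5.2) = (5.2 - 3)/(1 - 3) × (5.2 - 5)/(1 - 5) × (5.2 - 7)/(1 - 7) × (5.2 - 9)/(1 - 9) = 0.007838
L_1(5.2) = (5.2 - 1)/(3 - 1) × (5.2 - 5)/(3 - 5) × (5.2 - 7)/(3 - 7) × (5.2 - 9)/(3 - 9) = -0.059850
L_2(5.2) = (5.2 - 1)/(5 - 1) × (5.2 - 3)/(5 - 3) × (5.2 - 7)/(5 - 7) × (5.2 - 9)/(5 - 9) = 0.987525
L_3(5.2) = (5.2 - 1)/(7 - 1) × (5.2 - 3)/(7 - 3) × (5.2 - 5)/(7 - 5) × (5.2 - 9)/(7 - 9) = 0.073150
L_4(5.2) = (5.2 - 1)/(9 - 1) × (5.2 - 3)/(9 - 3) × (5.2 - 5)/(9 - 5) × (5.2 - 7)/(9 - 7) = -0.008663

P(5.2) = 18×L_0(5.2) + 3×L_1(5.2) + 13×L_2(5.2) + 22×L_3(5.2) + 19×L_4(5.2)
P(5.2) = 14.244063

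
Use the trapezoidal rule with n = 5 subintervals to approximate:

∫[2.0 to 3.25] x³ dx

f(x) = x³
a = 2.0, b = 3.25, n = 5
h = (b - a)/n = 0.250000

Trapezoidal rule: (h/2)[f(x₀) + 2f(x₁) + 2f(x₂) + ... + f(xₙ)]

x_0 = 2.0000, f(x_0) = 8.000000, coefficient = 1
x_1 = 2.2500, f(x_1) = 11.390625, coefficient = 2
x_2 = 2.5000, f(x_2) = 15.625000, coefficient = 2
x_3 = 2.7500, f(x_3) = 20.796875, coefficient = 2
x_4 = 3.0000, f(x_4) = 27.000000, coefficient = 2
x_5 = 3.2500, f(x_5) = 34.328125, coefficient = 1

I ≈ (0.250000/2) × 191.953125 = 23.994141
Exact value: 23.891602
Error: 0.102539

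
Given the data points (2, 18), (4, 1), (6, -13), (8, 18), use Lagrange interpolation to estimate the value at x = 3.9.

Lagrange interpolation formula:
P(x) = Σ yᵢ × Lᵢ(x)
where Lᵢ(x) = Π_{j≠i} (x - xⱼ)/(xᵢ - xⱼ)

L_0(3.9) = (3.9 - 4)/(2 - 4) × (3.9 - 6)/(2 - 6) × (3.9 - 8)/(2 - 8) = 0.017938
L_1(3.9) = (3.9 - 2)/(4 - 2) × (3.9 - 6)/(4 - 6) × (3.9 - 8)/(4 - 8) = 1.022437
L_2(3.9) = (3.9 - 2)/(6 - 2) × (3.9 - 4)/(6 - 4) × (3.9 - 8)/(6 - 8) = -0.048688
L_3(3.9) = (3.9 - 2)/(8 - 2) × (3.9 - 4)/(8 - 4) × (3.9 - 6)/(8 - 6) = 0.008313

P(3.9) = 18×L_0(3.9) + 1×L_1(3.9) + (-13)×L_2(3.9) + 18×L_3(3.9)
P(3.9) = 2.127875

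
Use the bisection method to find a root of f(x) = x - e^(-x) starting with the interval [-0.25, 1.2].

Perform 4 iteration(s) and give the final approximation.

f(x) = x - e^(-x)
Initial interval: [-0.25, 1.2]

Iteration 1:
  c_1 = (-0.250000 + 1.200000)/2 = 0.475000
  f(c_1) = f(0.475000) = -0.146885
  f(a) × f(c) ≥ 0, new interval: [0.475000, 1.200000]
Iteration 2:
  c_2 = (0.475000 + 1.200000)/2 = 0.837500
  f(c_2) = f(0.837500) = 0.404709
  f(a) × f(c) < 0, new interval: [0.475000, 0.837500]
Iteration 3:
  c_3 = (0.475000 + 0.837500)/2 = 0.656250
  f(c_3) = f(0.656250) = 0.137457
  f(a) × f(c) < 0, new interval: [0.475000, 0.656250]
Iteration 4:
  c_4 = (0.475000 + 0.656250)/2 = 0.565625
  f(c_4) = f(0.565625) = -0.002380
  f(a) × f(c) ≥ 0, new interval: [0.565625, 0.656250]

After 4 iteration(s), the approximation is c_4 = 0.565625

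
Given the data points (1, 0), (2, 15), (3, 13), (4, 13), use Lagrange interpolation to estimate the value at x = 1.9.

Lagrange interpolation formula:
P(x) = Σ yᵢ × Lᵢ(x)
where Lᵢ(x) = Π_{j≠i} (x - xⱼ)/(xᵢ - xⱼ)

L_0(1.9) = (1.9 - 2)/(1 - 2) × (1.9 - 3)/(1 - 3) × (1.9 - 4)/(1 - 4) = 0.038500
L_1(1.9) = (1.9 - 1)/(2 - 1) × (1.9 - 3)/(2 - 3) × (1.9 - 4)/(2 - 4) = 1.039500
L_2(1.9) = (1.9 - 1)/(3 - 1) × (1.9 - 2)/(3 - 2) × (1.9 - 4)/(3 - 4) = -0.094500
L_3(1.9) = (1.9 - 1)/(4 - 1) × (1.9 - 2)/(4 - 2) × (1.9 - 3)/(4 - 3) = 0.016500

P(1.9) = 0×L_0(1.9) + 15×L_1(1.9) + 13×L_2(1.9) + 13×L_3(1.9)
P(1.9) = 14.578500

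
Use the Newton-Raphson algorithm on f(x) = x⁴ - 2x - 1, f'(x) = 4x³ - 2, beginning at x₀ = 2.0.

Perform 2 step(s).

f(x) = x⁴ - 2x - 1
f'(x) = 4x³ - 2
x₀ = 2.0

Newton-Raphson formula: x_{n+1} = x_n - f(x_n)/f'(x_n)

Iteration 1:
  f(2.000000) = 11.000000
  f'(2.000000) = 30.000000
  x_1 = 2.000000 - 11.000000/30.000000 = 1.633333
Iteration 2:
  f(1.633333) = 2.850372
  f'(1.633333) = 15.429481
  x_2 = 1.633333 - 2.850372/15.429481 = 1.448598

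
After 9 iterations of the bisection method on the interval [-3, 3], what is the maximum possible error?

Bisection error bound: |error| ≤ (b-a)/2^n
|error| ≤ (3 - (-3))/2^9 = 6/2^9
|error| ≤ 0.0117187500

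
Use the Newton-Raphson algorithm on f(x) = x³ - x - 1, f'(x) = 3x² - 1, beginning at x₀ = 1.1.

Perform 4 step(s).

f(x) = x³ - x - 1
f'(x) = 3x² - 1
x₀ = 1.1

Newton-Raphson formula: x_{n+1} = x_n - f(x_n)/f'(x_n)

Iteration 1:
  f(1.100000) = -0.769000
  f'(1.100000) = 2.630000
  x_1 = 1.100000 - (-0.769000)/2.630000 = 1.392395
Iteration 2:
  f(1.392395) = 0.307132
  f'(1.392395) = 4.816295
  x_2 = 1.392395 - 0.307132/4.816295 = 1.328626
Iteration 3:
  f(1.328626) = 0.016727
  f'(1.328626) = 4.295742
  x_3 = 1.328626 - 0.016727/4.295742 = 1.324732
Iteration 4:
  f(1.324732) = 0.000060
  f'(1.324732) = 4.264746
  x_4 = 1.324732 - 0.000060/4.264746 = 1.324718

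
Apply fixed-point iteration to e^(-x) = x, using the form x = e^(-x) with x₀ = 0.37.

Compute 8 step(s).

Equation: e^(-x) = x
Fixed-point form: x = e^(-x)
x₀ = 0.37

x_1 = g(0.370000) = 0.690734
x_2 = g(0.690734) = 0.501208
x_3 = g(0.501208) = 0.605798
x_4 = g(0.605798) = 0.545639
x_5 = g(0.545639) = 0.579472
x_6 = g(0.579472) = 0.560194
x_7 = g(0.560194) = 0.571098
x_8 = g(0.571098) = 0.564905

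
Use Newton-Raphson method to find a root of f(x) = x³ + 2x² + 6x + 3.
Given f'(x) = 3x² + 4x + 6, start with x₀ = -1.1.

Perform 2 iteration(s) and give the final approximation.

f(x) = x³ + 2x² + 6x + 3
f'(x) = 3x² + 4x + 6
x₀ = -1.1

Newton-Raphson formula: x_{n+1} = x_n - f(x_n)/f'(x_n)

Iteration 1:
  f(-1.100000) = -2.511000
  f'(-1.100000) = 5.230000
  x_1 = -1.100000 - (-2.511000)/5.230000 = -0.619885
Iteration 2:
  f(-0.619885) = -0.188992
  f'(-0.619885) = 4.673232
  x_2 = -0.619885 - (-0.188992)/4.673232 = -0.579444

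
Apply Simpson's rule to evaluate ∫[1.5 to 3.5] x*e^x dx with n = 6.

f(x) = x*e^x
a = 1.5, b = 3.5, n = 6
h = (b - a)/n = 0.333333

Simpson's rule: (h/3)[f(x₀) + 4f(x₁) + 2f(x₂) + ... + f(xₙ)]

x_0 = 1.5000, f(x_0) = 6.722534, coefficient = 1
x_1 = 1.8333, f(x_1) = 11.466952, coefficient = 4
x_2 = 2.1667, f(x_2) = 18.913133, coefficient = 2
x_3 = 2.5000, f(x_3) = 30.456235, coefficient = 4
x_4 = 2.8333, f(x_4) = 48.172446, coefficient = 2
x_5 = 3.1667, f(x_5) = 75.139484, coefficient = 4
x_6 = 3.5000, f(x_6) = 115.904082, coefficient = 1

I ≈ (0.333333/3) × 725.048458 = 80.560940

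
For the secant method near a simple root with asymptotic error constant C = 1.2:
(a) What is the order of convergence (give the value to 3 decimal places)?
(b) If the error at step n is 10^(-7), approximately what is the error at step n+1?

(a) Secant method has superlinear convergence with order φ = (1+√5)/2 ≈ 1.618.
    This means |e_{n+1}| ≈ C|e_n|^1.618.

(b) With |e_n| = 10^(-7) and C = 1.2:
    |e_{n+1}| ≈ 1.2 × (10^(-7))^1.618 = 1.2 × 10^(-11.33)

(a) ≈ 1.618 (golden ratio); (b) |e_{n+1}| ≈ 5.662e-12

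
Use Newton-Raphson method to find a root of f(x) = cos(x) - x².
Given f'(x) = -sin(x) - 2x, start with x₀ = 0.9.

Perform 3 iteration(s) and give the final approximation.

f(x) = cos(x) - x²
f'(x) = -sin(x) - 2x
x₀ = 0.9

Newton-Raphson formula: x_{n+1} = x_n - f(x_n)/f'(x_n)

Iteration 1:
  f(0.900000) = -0.188390
  f'(0.900000) = -2.583327
  x_1 = 0.900000 - (-0.188390)/(-2.583327) = 0.827075
Iteration 2:
  f(0.827075) = -0.007021
  f'(0.827075) = -2.390103
  x_2 = 0.827075 - (-0.007021)/(-2.390103) = 0.824137
Iteration 3:
  f(0.824137) = -0.000012
  f'(0.824137) = -2.382236
  x_3 = 0.824137 - (-0.000012)/(-2.382236) = 0.824132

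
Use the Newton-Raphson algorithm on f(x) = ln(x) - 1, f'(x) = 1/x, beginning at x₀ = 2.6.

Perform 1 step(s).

f(x) = ln(x) - 1
f'(x) = 1/x
x₀ = 2.6

Newton-Raphson formula: x_{n+1} = x_n - f(x_n)/f'(x_n)

Iteration 1:
  f(2.600000) = -0.044489
  f'(2.600000) = 0.384615
  x_1 = 2.600000 - (-0.044489)/0.384615 = 2.715670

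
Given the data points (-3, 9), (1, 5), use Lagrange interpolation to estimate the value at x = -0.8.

Lagrange interpolation formula:
P(x) = Σ yᵢ × Lᵢ(x)
where Lᵢ(x) = Π_{j≠i} (x - xⱼ)/(xᵢ - xⱼ)

L_0(-0.8) = (-0.8 - 1)/(-3 - 1) = 0.450000
L_1(-0.8) = (-0.8 - (-3))/(1 - (-3)) = 0.550000

P(-0.8) = 9×L_0(-0.8) + 5×L_1(-0.8)
P(-0.8) = 6.800000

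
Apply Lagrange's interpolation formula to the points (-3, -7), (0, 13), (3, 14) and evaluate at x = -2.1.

Lagrange interpolation formula:
P(x) = Σ yᵢ × Lᵢ(x)
where Lᵢ(x) = Π_{j≠i} (x - xⱼ)/(xᵢ - xⱼ)

L_0(-2.1) = (-2.1 - 0)/(-3 - 0) × (-2.1 - 3)/(-3 - 3) = 0.595000
L_1(-2.1) = (-2.1 - (-3))/(0 - (-3)) × (-2.1 - 3)/(0 - 3) = 0.510000
L_2(-2.1) = (-2.1 - (-3))/(3 - (-3)) × (-2.1 - 0)/(3 - 0) = -0.105000

P(-2.1) = (-7)×L_0(-2.1) + 13×L_1(-2.1) + 14×L_2(-2.1)
P(-2.1) = 0.995000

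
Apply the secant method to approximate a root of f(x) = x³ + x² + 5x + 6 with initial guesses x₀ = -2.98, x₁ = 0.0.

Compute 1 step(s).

f(x) = x³ + x² + 5x + 6
x₀ = -2.98, x₁ = 0.0

Secant formula: x_{n+1} = x_n - f(x_n)(x_n - x_{n-1})/(f(x_n) - f(x_{n-1}))

Iteration 1:
  f(-2.980000) = -26.483192
  f(0.000000) = 6.000000
  x_2 = 0.000000 - 6.000000×(0.000000 - (-2.980000))/(6.000000 - (-26.483192))
       = -0.550439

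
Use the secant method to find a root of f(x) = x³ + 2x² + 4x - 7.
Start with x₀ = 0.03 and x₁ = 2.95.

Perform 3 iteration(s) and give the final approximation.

f(x) = x³ + 2x² + 4x - 7
x₀ = 0.03, x₁ = 2.95

Secant formula: x_{n+1} = x_n - f(x_n)(x_n - x_{n-1})/(f(x_n) - f(x_{n-1}))

Iteration 1:
  f(0.030000) = -6.878173
  f(2.950000) = 47.877375
  x_2 = 2.950000 - 47.877375×(2.950000 - 0.030000)/(47.877375 - (-6.878173))
       = 0.396799
Iteration 2:
  f(2.950000) = 47.877375
  f(0.396799) = -5.035431
  x_3 = 0.396799 - (-5.035431)×(0.396799 - 2.950000)/(-5.035431 - 47.877375)
       = 0.639773
Iteration 3:
  f(0.396799) = -5.035431
  f(0.639773) = -3.360421
  x_4 = 0.639773 - (-3.360421)×(0.639773 - 0.396799)/(-3.360421 - (-5.035431))
       = 1.127231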